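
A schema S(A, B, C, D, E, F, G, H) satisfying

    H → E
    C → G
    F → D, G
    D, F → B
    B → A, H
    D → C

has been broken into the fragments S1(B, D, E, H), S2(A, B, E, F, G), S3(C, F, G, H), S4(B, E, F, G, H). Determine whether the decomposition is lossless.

Chase test. Columns are A, B, C, D, E, F, G, H; row i has aⱼ where attribute j ∈ Si, else bᵢⱼ.
Initial tableau (one row per fragment):
  row 1: b11 a2 b13 a4 a5 b16 b17 a8
  row 2: a1 a2 b23 b24 a5 a6 a7 b28
  row 3: b31 b32 a3 b34 b35 a6 a7 a8
  row 4: b41 a2 b43 b44 a5 a6 a7 a8
Rows 1 and 3 agree on H; apply H→E and equate their E entries.
Rows 2 and 3 agree on F; apply F→D, G and equate their D, G entries.
Rows 2 and 4 agree on F; apply F→D, G and equate their D, G entries.
Rows 2 and 3 agree on D, F; apply D, F→B and equate their B entries.
Rows 1 and 2 agree on B; apply B→A, H and equate their A, H entries.
Rows 1 and 3 agree on B; apply B→A, H and equate their A, H entries.
Rows 1 and 4 agree on B; apply B→A, H and equate their A, H entries.
Rows 2 and 3 agree on D; apply D→C and equate their C entries.
Rows 2 and 4 agree on D; apply D→C and equate their C entries.
No row becomes fully distinguished — the join is lossy.

No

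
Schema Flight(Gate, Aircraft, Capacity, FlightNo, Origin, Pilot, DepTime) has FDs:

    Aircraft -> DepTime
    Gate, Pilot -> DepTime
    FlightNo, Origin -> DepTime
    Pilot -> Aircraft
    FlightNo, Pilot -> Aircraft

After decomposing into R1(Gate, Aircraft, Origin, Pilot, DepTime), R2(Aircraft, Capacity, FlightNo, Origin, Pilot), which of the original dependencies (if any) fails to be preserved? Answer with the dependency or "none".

FlightNo, Origin -> DepTime

Check FlightNo, Origin → DepTime: no single fragment contains all of {FlightNo, Origin, DepTime}, and the restricted closure of {FlightNo, Origin} across the fragments never reaches {DepTime}.
Aircraft → DepTime is preserved.
Gate, Pilot → DepTime is preserved.
Pilot → Aircraft is preserved.
FlightNo, Pilot → Aircraft is preserved.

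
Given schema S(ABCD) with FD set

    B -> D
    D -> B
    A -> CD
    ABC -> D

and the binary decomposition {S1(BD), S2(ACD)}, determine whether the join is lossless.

Common attributes: S1 ∩ S2 = {D}.
Closure of {D}: D → B applies, adding B. So (D)⁺ = {BD}.
This closure contains every attribute of S1, so S1 ∩ S2 → S1. The join is lossless.

Yes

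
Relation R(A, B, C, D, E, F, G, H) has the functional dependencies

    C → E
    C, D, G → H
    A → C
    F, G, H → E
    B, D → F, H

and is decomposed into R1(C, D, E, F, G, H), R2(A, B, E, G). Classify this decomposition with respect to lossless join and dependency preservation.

lossy and not dependency-preserving

Lossless test: (E, G)⁺ = {E, G}, which is a superkey of neither fragment — lossy.
Dependency preservation: the restricted closure of {A} across the fragments never reaches {C}, so A → C cannot be enforced without a join — not preserved.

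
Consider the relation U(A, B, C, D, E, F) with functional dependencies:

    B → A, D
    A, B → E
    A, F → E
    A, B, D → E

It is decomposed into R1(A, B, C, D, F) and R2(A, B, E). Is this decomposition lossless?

Yes

Common attributes: R1 ∩ R2 = {A, B}.
Closure of {A, B}: B → A, D applies, adding D; A, B → E applies, adding E. So (A, B)⁺ = {A, B, D, E}.
This closure contains every attribute of R2, so R1 ∩ R2 → R2. The join is lossless.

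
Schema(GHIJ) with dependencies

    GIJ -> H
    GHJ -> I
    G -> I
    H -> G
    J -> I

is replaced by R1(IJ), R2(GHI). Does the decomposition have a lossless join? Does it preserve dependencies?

Lossless test: (I)⁺ = {I}, which is a superkey of neither fragment — lossy.
Dependency preservation: the restricted closure of {GIJ} across the fragments never reaches {H}, so GIJ → H cannot be enforced without a join — not preserved.

lossy and not dependency-preserving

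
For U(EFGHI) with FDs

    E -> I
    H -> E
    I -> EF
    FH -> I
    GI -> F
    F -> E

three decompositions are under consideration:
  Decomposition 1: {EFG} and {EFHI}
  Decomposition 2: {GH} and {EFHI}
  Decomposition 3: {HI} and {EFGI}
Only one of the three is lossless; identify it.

Decomposition 1: common = {EF}, closure = {EFI} → lossy.
Decomposition 2: common = {H}, closure = {EFHI} → lossless.
Decomposition 3: common = {I}, closure = {EFI} → lossy.

Decomposition 2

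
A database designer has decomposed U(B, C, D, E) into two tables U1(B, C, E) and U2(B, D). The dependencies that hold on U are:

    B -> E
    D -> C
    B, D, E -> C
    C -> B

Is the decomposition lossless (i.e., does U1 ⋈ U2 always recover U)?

No

Common attributes: U1 ∩ U2 = {B}.
Closure of {B}: B → E applies, adding E. So (B)⁺ = {B, E}.
The closure contains neither all of U1 = {B, C, E} nor all of U2 = {B, D}, so the common attributes are not a superkey of either fragment. The join is lossy.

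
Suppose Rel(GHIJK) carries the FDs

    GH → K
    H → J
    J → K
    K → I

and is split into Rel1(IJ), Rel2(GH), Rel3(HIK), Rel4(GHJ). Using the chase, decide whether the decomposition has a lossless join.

Yes

Chase test. Columns are GHIJK; row i has aⱼ where attribute j ∈ Reli, else bᵢⱼ.
Initial tableau (one row per fragment):
  row 1: b11 b12 a3 a4 b15
  row 2: a1 a2 b23 b24 b25
  row 3: b31 a2 a3 b34 a5
  row 4: a1 a2 b43 a4 b45
Rows 2 and 4 agree on GH; apply GH→K and equate their K entries.
Rows 2 and 3 agree on H; apply H→J and equate their J entries.
Rows 2 and 4 agree on H; apply H→J and equate their J entries.
Rows 1 and 2 agree on J; apply J→K and equate their K entries.
Rows 1 and 3 agree on J; apply J→K and equate their K entries.
Rows 1 and 2 agree on K; apply K→I and equate their I entries.
Rows 1 and 4 agree on K; apply K→I and equate their I entries.
Row 2 is now all distinguished symbols — the join is lossless.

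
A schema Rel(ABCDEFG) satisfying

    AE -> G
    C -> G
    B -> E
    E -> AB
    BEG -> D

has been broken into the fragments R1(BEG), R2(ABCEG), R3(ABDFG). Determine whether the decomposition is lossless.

Chase test. Columns are ABCDEFG; row i has aⱼ where attribute j ∈ Ri, else bᵢⱼ.
Initial tableau (one row per fragment):
  row 1: b11 a2 b13 b14 a5 b16 a7
  row 2: a1 a2 a3 b24 a5 b26 a7
  row 3: a1 a2 b33 a4 b35 a6 a7
Rows 1 and 3 agree on B; apply B→E and equate their E entries.
Rows 1 and 2 agree on E; apply E→AB and equate their AB entries.
Rows 1 and 2 agree on BEG; apply BEG→D and equate their D entries.
Rows 1 and 3 agree on BEG; apply BEG→D and equate their D entries.
No row becomes fully distinguished — the join is lossy.

No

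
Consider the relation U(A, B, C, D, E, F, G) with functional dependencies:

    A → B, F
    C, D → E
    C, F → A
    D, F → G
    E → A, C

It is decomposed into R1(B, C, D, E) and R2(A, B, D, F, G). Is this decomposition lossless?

No

Common attributes: R1 ∩ R2 = {B, D}.
No dependency enlarges {B, D}, so (B, D)⁺ = {B, D}.
The closure contains neither all of R1 = {B, C, D, E} nor all of R2 = {A, B, D, F, G}, so the common attributes are not a superkey of either fragment. The join is lossy.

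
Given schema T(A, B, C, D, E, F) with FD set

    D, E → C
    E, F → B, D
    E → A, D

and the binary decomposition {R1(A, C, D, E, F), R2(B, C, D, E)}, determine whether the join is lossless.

Common attributes: R1 ∩ R2 = {C, D, E}.
Closure of {C, D, E}: E → A, D applies, adding A. So (C, D, E)⁺ = {A, C, D, E}.
The closure contains neither all of R1 = {A, C, D, E, F} nor all of R2 = {B, C, D, E}, so the common attributes are not a superkey of either fragment. The join is lossy.

No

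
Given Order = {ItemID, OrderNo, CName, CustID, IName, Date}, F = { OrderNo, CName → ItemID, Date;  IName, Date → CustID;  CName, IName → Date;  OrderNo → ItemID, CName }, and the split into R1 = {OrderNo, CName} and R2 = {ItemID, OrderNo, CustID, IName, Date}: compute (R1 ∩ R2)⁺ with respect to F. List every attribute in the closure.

ItemID, OrderNo, CName, Date

R1 ∩ R2 = {OrderNo}.
OrderNo → ItemID, CName applies, adding ItemID, CName
OrderNo, CName → ItemID, Date applies, adding Date
Closure: {ItemID, OrderNo, CName, Date}.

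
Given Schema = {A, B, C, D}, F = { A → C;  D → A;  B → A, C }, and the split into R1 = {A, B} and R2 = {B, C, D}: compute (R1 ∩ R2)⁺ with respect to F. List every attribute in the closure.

A, B, C

R1 ∩ R2 = {B}.
B → A, C applies, adding A, C
Closure: {A, B, C}.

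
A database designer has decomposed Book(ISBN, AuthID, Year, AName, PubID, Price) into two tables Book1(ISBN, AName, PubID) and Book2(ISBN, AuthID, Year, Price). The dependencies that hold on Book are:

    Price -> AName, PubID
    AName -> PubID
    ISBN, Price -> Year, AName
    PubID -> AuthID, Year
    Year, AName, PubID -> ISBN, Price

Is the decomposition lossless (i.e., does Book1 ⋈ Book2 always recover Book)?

No

Common attributes: Book1 ∩ Book2 = {ISBN}.
No dependency enlarges {ISBN}, so (ISBN)⁺ = {ISBN}.
The closure contains neither all of Book1 = {ISBN, AName, PubID} nor all of Book2 = {ISBN, AuthID, Year, Price}, so the common attributes are not a superkey of either fragment. The join is lossy.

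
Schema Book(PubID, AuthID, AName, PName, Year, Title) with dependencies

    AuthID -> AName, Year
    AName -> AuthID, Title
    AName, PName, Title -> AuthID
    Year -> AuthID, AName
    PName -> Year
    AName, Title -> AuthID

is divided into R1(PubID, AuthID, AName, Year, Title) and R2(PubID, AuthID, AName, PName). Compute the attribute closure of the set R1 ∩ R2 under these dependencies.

R1 ∩ R2 = {PubID, AuthID, AName}.
AuthID → AName, Year applies, adding Year
AName → AuthID, Title applies, adding Title
Closure: {PubID, AuthID, AName, Year, Title}.

PubID, AuthID, AName, Year, Title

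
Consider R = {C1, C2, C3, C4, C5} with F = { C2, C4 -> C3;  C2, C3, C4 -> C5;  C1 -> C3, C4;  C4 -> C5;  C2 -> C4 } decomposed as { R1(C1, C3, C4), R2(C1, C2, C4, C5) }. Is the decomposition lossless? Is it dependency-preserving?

lossless but not dependency-preserving

Lossless test: (C1, C4)⁺ = {C1, C3, C4, C5}, which contains all of one fragment — lossless.
Dependency preservation: the restricted closure of {C2, C4} across the fragments never reaches {C3}, so C2, C4 → C3 cannot be enforced without a join — not preserved.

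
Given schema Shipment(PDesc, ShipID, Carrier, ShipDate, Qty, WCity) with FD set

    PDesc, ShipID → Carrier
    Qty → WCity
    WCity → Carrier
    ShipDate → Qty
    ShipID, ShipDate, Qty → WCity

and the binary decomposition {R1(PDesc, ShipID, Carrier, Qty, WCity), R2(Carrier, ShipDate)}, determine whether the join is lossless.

No

Common attributes: R1 ∩ R2 = {Carrier}.
No dependency enlarges {Carrier}, so (Carrier)⁺ = {Carrier}.
The closure contains neither all of R1 = {PDesc, ShipID, Carrier, Qty, WCity} nor all of R2 = {Carrier, ShipDate}, so the common attributes are not a superkey of either fragment. The join is lossy.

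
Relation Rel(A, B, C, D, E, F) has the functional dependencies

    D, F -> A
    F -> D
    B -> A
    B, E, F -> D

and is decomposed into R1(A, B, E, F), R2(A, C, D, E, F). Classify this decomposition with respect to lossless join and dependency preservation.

lossy but dependency-preserving

Lossless test: (A, E, F)⁺ = {A, D, E, F}, which is a superkey of neither fragment — lossy.
Dependency preservation: B, E, F → D is not contained in any single fragment, but the restricted closure of its left-hand side across the fragments still reaches the right-hand side; the remaining FDs each lie inside some fragment. All dependencies are preserved.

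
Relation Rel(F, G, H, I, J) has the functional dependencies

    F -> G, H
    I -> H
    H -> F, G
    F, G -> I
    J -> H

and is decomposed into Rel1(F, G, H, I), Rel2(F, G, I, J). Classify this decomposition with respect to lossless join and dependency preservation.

Lossless test: (F, G, I)⁺ = {F, G, H, I}, which contains all of one fragment — lossless.
Dependency preservation: J → H is not contained in any single fragment, but the restricted closure of its left-hand side across the fragments still reaches the right-hand side; the remaining FDs each lie inside some fragment. All dependencies are preserved.

lossless and dependency-preserving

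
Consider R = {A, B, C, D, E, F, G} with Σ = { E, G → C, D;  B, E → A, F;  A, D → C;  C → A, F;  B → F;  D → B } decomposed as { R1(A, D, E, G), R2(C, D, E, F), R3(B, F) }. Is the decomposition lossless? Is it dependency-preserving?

Lossless test (chase): Rows 1 and 2 agree on D; apply D→B and equate their B entries. Rows 1 and 2 agree on B, E; apply B, E→A, F and equate their A, F entries. Rows 1 and 2 agree on A, D; apply A, D→C and equate their C entries. No row becomes fully distinguished — the join is lossy.
Dependency preservation: the restricted closure of {B, E} across the fragments never reaches {A, F}, so B, E → A, F cannot be enforced without a join — not preserved.

lossy and not dependency-preserving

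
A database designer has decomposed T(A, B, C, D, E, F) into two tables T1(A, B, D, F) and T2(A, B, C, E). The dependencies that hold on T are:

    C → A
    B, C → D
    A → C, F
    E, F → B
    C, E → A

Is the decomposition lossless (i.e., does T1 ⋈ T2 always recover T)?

Yes

Common attributes: T1 ∩ T2 = {A, B}.
Closure of {A, B}: A → C, F applies, adding C, F; B, C → D applies, adding D. So (A, B)⁺ = {A, B, C, D, F}.
This closure contains every attribute of T1, so T1 ∩ T2 → T1. The join is lossless.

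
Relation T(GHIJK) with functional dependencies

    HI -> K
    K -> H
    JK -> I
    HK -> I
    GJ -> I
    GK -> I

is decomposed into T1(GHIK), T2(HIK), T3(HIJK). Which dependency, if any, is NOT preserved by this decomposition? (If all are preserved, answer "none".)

Check GJ → I: no single fragment contains all of {GIJ}, and the restricted closure of {GJ} across the fragments never reaches {I}.
HI → K is preserved.
K → H is preserved.
JK → I is preserved.
HK → I is preserved.
GK → I is preserved.

GJ -> I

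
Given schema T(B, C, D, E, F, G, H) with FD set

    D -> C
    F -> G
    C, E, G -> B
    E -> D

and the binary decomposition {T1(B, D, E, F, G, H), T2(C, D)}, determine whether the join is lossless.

Common attributes: T1 ∩ T2 = {D}.
Closure of {D}: D → C applies, adding C. So (D)⁺ = {C, D}.
This closure contains every attribute of T2, so T1 ∩ T2 → T2. The join is lossless.

Yes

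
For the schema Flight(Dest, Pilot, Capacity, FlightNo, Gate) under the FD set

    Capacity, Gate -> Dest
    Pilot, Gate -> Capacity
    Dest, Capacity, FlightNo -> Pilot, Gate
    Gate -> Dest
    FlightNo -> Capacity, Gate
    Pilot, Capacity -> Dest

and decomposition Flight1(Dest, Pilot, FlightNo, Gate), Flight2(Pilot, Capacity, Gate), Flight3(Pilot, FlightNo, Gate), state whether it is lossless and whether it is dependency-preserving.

lossless but not dependency-preserving

Lossless test (chase): Rows 1 and 2 agree on Pilot, Gate; apply Pilot, Gate→Capacity and equate their Capacity entries. Rows 1 and 3 agree on Pilot, Gate; apply Pilot, Gate→Capacity and equate their Capacity entries. Rows 1 and 2 agree on Gate; apply Gate→Dest and equate their Dest entries. Rows 1 and 3 agree on Gate; apply Gate→Dest and equate their Dest entries. Row 1 is now all distinguished symbols — the join is lossless.
Dependency preservation: the restricted closure of {Pilot, Capacity} across the fragments never reaches {Dest}, so Pilot, Capacity → Dest cannot be enforced without a join — not preserved.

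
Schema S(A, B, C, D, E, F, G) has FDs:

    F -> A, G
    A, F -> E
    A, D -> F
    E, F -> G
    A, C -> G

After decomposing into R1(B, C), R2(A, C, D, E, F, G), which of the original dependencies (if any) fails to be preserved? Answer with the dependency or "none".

none

F → A, G lies within R2.
A, F → E lies within R2.
A, D → F lies within R2.
E, F → G lies within R2.
A, C → G lies within R2.
Every dependency is enforceable on the fragments, so the decomposition is dependency-preserving.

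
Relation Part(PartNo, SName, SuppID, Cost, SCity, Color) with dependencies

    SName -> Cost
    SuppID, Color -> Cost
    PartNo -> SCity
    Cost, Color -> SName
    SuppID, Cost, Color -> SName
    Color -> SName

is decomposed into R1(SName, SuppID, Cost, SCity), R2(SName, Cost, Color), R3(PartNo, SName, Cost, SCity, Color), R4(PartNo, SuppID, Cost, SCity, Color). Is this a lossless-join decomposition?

Yes

Chase test. Columns are PartNo, SName, SuppID, Cost, SCity, Color; row i has aⱼ where attribute j ∈ Ri, else bᵢⱼ.
Initial tableau (one row per fragment):
  row 1: b11 a2 a3 a4 a5 b16
  row 2: b21 a2 b23 a4 b25 a6
  row 3: a1 a2 b33 a4 a5 a6
  row 4: a1 b42 a3 a4 a5 a6
Rows 2 and 4 agree on Cost, Color; apply Cost, Color→SName and equate their SName entries.
Row 4 is now all distinguished symbols — the join is lossless.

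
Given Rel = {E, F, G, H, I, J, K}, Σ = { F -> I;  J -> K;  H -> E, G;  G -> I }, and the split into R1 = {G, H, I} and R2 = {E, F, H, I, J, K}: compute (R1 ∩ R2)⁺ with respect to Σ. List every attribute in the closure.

E, G, H, I

R1 ∩ R2 = {H, I}.
H → E, G applies, adding E, G
Closure: {E, G, H, I}.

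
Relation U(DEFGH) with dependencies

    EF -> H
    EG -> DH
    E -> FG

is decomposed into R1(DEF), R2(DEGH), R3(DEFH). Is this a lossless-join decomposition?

Chase test. Columns are DEFGH; row i has aⱼ where attribute j ∈ Ri, else bᵢⱼ.
Initial tableau (one row per fragment):
  row 1: a1 a2 a3 b14 b15
  row 2: a1 a2 b23 a4 a5
  row 3: a1 a2 a3 b34 a5
Rows 1 and 3 agree on EF; apply EF→H and equate their H entries.
Rows 1 and 2 agree on E; apply E→FG and equate their FG entries.
Rows 1 and 3 agree on E; apply E→FG and equate their FG entries.
Row 1 is now all distinguished symbols — the join is lossless.

Yes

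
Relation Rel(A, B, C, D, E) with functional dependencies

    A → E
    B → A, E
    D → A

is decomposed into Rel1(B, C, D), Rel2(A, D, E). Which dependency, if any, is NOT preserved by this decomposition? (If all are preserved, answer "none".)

B → A, E

Check B → A, E: no single fragment contains all of {A, B, E}, and the restricted closure of {B} across the fragments never reaches {A, E}.
A → E is preserved.
D → A is preserved.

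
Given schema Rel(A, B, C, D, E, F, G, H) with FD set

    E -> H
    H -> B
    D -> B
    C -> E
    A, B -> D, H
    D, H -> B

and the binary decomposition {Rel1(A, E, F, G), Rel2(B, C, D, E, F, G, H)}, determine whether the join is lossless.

No

Common attributes: Rel1 ∩ Rel2 = {E, F, G}.
Closure of {E, F, G}: E → H applies, adding H; H → B applies, adding B. So (E, F, G)⁺ = {B, E, F, G, H}.
The closure contains neither all of Rel1 = {A, E, F, G} nor all of Rel2 = {B, C, D, E, F, G, H}, so the common attributes are not a superkey of either fragment. The join is lossy.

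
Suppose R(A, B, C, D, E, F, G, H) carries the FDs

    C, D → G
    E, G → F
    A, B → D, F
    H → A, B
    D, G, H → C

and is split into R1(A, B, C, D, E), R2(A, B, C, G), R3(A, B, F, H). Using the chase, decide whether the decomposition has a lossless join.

Chase test. Columns are A, B, C, D, E, F, G, H; row i has aⱼ where attribute j ∈ Ri, else bᵢⱼ.
Initial tableau (one row per fragment):
  row 1: a1 a2 a3 a4 a5 b16 b17 b18
  row 2: a1 a2 a3 b24 b25 b26 a7 b28
  row 3: a1 a2 b33 b34 b35 a6 b37 a8
Rows 1 and 2 agree on A, B; apply A, B→D, F and equate their D, F entries.
Rows 1 and 3 agree on A, B; apply A, B→D, F and equate their D, F entries.
Rows 1 and 2 agree on C, D; apply C, D→G and equate their G entries.
No row becomes fully distinguished — the join is lossy.

No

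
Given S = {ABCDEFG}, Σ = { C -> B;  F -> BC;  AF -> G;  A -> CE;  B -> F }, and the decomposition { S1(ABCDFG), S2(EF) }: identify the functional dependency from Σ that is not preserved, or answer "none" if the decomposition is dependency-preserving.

Check A → CE: no single fragment contains all of {ACE}, and the restricted closure of {A} across the fragments never reaches {CE}.
C → B is preserved.
F → BC is preserved.
AF → G is preserved.
B → F is preserved.

A -> CE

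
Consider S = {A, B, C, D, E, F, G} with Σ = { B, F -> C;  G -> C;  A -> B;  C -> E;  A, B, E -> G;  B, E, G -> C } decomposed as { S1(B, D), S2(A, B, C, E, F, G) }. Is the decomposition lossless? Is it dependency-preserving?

lossy but dependency-preserving

Lossless test: (B)⁺ = {B}, which is a superkey of neither fragment — lossy.
Dependency preservation: every FD's attributes lie within a single fragment, so each can be enforced locally — preserved.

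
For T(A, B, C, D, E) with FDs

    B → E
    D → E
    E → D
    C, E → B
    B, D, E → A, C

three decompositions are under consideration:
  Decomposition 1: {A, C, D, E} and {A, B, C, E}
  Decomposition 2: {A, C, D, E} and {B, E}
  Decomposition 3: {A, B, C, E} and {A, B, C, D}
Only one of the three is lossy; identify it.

Decomposition 1: common = {A, C, E}, closure = {A, B, C, D, E} → lossless.
Decomposition 2: common = {E}, closure = {D, E} → lossy.
Decomposition 3: common = {A, B, C}, closure = {A, B, C, D, E} → lossless.

Decomposition 2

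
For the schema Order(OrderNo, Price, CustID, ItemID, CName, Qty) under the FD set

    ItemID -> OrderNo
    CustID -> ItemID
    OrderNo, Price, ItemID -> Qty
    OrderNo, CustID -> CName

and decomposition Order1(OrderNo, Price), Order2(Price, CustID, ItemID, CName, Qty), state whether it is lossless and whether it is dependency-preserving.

Lossless test: (Price)⁺ = {Price}, which is a superkey of neither fragment — lossy.
Dependency preservation: the restricted closure of {ItemID} across the fragments never reaches {OrderNo}, so ItemID → OrderNo cannot be enforced without a join — not preserved.

lossy and not dependency-preserving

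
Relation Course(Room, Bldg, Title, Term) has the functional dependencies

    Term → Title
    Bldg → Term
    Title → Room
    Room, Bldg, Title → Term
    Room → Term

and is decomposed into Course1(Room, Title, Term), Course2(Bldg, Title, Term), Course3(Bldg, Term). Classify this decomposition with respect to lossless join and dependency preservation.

lossless and dependency-preserving

Lossless test (chase): Rows 1 and 3 agree on Term; apply Term→Title and equate their Title entries. Rows 1 and 2 agree on Title; apply Title→Room and equate their Room entries. Rows 1 and 3 agree on Title; apply Title→Room and equate their Room entries. Row 2 is now all distinguished symbols — the join is lossless.
Dependency preservation: Room, Bldg, Title → Term is not contained in any single fragment, but the restricted closure of its left-hand side across the fragments still reaches the right-hand side; the remaining FDs each lie inside some fragment. All dependencies are preserved.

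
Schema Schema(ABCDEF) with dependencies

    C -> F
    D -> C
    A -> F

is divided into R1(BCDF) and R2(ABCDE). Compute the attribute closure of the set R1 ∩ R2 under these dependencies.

BCDF

R1 ∩ R2 = {BCD}.
C → F applies, adding F
Closure: {BCDF}.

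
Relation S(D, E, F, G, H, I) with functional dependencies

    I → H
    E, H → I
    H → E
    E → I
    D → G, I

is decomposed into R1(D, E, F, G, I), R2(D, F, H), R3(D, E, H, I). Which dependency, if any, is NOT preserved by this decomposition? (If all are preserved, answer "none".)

I → H lies within R3.
E, H → I lies within R3.
H → E lies within R3.
E → I lies within R1.
D → G, I lies within R1.
Every dependency is enforceable on the fragments, so the decomposition is dependency-preserving.

none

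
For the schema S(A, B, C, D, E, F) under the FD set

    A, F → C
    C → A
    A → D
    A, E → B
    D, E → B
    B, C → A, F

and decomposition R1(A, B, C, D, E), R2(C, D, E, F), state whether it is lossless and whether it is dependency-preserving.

lossless but not dependency-preserving

Lossless test: (C, D, E)⁺ = {A, B, C, D, E, F}, which contains all of one fragment — lossless.
Dependency preservation: the restricted closure of {A, F} across the fragments never reaches {C}, so A, F → C cannot be enforced without a join — not preserved.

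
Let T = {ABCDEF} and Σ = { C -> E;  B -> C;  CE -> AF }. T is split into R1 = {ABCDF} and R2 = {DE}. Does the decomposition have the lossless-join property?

No

Common attributes: R1 ∩ R2 = {D}.
No dependency enlarges {D}, so (D)⁺ = {D}.
The closure contains neither all of R1 = {ABCDF} nor all of R2 = {DE}, so the common attributes are not a superkey of either fragment. The join is lossy.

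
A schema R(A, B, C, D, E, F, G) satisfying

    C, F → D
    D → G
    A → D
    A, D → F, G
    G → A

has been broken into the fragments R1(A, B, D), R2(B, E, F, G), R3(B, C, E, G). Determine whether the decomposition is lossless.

Chase test. Columns are A, B, C, D, E, F, G; row i has aⱼ where attribute j ∈ Ri, else bᵢⱼ.
Initial tableau (one row per fragment):
  row 1: a1 a2 b13 a4 b15 b16 b17
  row 2: b21 a2 b23 b24 a5 a6 a7
  row 3: b31 a2 a3 b34 a5 b36 a7
Rows 2 and 3 agree on G; apply G→A and equate their A entries.
Rows 2 and 3 agree on A; apply A→D and equate their D entries.
Rows 2 and 3 agree on A, D; apply A, D→F, G and equate their F, G entries.
No row becomes fully distinguished — the join is lossy.

No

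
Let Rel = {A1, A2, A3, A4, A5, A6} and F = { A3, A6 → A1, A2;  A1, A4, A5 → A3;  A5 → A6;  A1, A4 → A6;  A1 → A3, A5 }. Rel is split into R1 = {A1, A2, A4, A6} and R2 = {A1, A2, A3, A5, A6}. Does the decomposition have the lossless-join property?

Yes

Common attributes: R1 ∩ R2 = {A1, A2, A6}.
Closure of {A1, A2, A6}: A1 → A3, A5 applies, adding A3, A5. So (A1, A2, A6)⁺ = {A1, A2, A3, A5, A6}.
This closure contains every attribute of R2, so R1 ∩ R2 → R2. The join is lossless.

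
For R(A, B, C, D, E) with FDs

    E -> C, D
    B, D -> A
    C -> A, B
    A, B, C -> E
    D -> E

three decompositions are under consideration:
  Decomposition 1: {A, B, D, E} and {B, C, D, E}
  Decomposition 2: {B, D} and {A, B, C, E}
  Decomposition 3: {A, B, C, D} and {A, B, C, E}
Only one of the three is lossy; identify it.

Decomposition 1: common = {B, D, E}, closure = {A, B, C, D, E} → lossless.
Decomposition 2: common = {B}, closure = {B} → lossy.
Decomposition 3: common = {A, B, C}, closure = {A, B, C, D, E} → lossless.

Decomposition 2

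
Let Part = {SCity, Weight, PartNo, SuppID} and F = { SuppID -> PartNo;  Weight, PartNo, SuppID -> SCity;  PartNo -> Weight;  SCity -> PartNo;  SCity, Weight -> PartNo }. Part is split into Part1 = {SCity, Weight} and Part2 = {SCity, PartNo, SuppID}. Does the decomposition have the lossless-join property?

Yes

Common attributes: Part1 ∩ Part2 = {SCity}.
Closure of {SCity}: SCity → PartNo applies, adding PartNo; PartNo → Weight applies, adding Weight. So (SCity)⁺ = {SCity, Weight, PartNo}.
This closure contains every attribute of Part1, so Part1 ∩ Part2 → Part1. The join is lossless.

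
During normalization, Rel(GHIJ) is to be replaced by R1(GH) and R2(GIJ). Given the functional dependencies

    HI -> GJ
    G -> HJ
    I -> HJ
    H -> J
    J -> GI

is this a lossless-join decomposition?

Common attributes: R1 ∩ R2 = {G}.
Closure of {G}: G → HJ applies, adding HJ; J → GI applies, adding I. So (G)⁺ = {GHIJ}.
This closure contains every attribute of R1, so R1 ∩ R2 → R1. The join is lossless.

Yes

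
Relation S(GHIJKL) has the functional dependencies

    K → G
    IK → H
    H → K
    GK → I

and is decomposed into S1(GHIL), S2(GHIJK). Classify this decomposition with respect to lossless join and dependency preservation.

Lossless test: (GHI)⁺ = {GHIK}, which is a superkey of neither fragment — lossy.
Dependency preservation: every FD's attributes lie within a single fragment, so each can be enforced locally — preserved.

lossy but dependency-preserving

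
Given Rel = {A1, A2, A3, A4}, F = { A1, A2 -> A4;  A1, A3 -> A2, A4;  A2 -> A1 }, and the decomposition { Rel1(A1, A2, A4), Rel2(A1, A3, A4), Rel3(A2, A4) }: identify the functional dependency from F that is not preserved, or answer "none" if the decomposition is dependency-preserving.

Check A1, A3 → A2, A4: no single fragment contains all of {A1, A2, A3, A4}, and the restricted closure of {A1, A3} across the fragments never reaches {A2, A4}.
A1, A2 → A4 is preserved.
A2 → A1 is preserved.

A1, A3 -> A2, A4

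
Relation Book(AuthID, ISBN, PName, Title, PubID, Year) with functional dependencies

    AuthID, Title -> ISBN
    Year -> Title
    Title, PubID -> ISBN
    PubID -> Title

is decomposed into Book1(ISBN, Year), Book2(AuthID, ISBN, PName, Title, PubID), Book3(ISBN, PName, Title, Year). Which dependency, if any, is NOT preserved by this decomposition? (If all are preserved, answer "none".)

none

AuthID, Title → ISBN lies within Book2.
Year → Title lies within Book3.
Title, PubID → ISBN lies within Book2.
PubID → Title lies within Book2.
Every dependency is enforceable on the fragments, so the decomposition is dependency-preserving.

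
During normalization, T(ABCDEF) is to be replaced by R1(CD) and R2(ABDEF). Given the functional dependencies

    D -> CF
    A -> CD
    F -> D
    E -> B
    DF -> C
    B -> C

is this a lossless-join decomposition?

Yes

Common attributes: R1 ∩ R2 = {D}.
Closure of {D}: D → CF applies, adding CF. So (D)⁺ = {CDF}.
This closure contains every attribute of R1, so R1 ∩ R2 → R1. The join is lossless.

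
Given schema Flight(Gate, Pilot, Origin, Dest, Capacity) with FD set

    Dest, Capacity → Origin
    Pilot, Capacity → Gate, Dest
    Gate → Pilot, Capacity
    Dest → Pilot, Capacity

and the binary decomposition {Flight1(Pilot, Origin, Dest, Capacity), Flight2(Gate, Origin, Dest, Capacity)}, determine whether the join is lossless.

Common attributes: Flight1 ∩ Flight2 = {Origin, Dest, Capacity}.
Closure of {Origin, Dest, Capacity}: Dest → Pilot, Capacity applies, adding Pilot; Pilot, Capacity → Gate, Dest applies, adding Gate. So (Origin, Dest, Capacity)⁺ = {Gate, Pilot, Origin, Dest, Capacity}.
This closure contains every attribute of Flight1, so Flight1 ∩ Flight2 → Flight1. The join is lossless.

Yes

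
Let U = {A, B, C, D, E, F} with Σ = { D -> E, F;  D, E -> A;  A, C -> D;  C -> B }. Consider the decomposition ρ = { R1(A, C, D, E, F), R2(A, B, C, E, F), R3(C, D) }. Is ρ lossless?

Yes

Chase test. Columns are A, B, C, D, E, F; row i has aⱼ where attribute j ∈ Ri, else bᵢⱼ.
Initial tableau (one row per fragment):
  row 1: a1 b12 a3 a4 a5 a6
  row 2: a1 a2 a3 b24 a5 a6
  row 3: b31 b32 a3 a4 b35 b36
Rows 1 and 3 agree on D; apply D→E, F and equate their E, F entries.
Rows 1 and 3 agree on D, E; apply D, E→A and equate their A entries.
Rows 1 and 2 agree on A, C; apply A, C→D and equate their D entries.
Rows 1 and 2 agree on C; apply C→B and equate their B entries.
Rows 1 and 3 agree on C; apply C→B and equate their B entries.
Row 1 is now all distinguished symbols — the join is lossless.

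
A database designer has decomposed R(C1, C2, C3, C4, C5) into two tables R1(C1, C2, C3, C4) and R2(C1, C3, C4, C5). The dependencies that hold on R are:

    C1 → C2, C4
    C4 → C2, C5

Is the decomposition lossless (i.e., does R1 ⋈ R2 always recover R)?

Yes

Common attributes: R1 ∩ R2 = {C1, C3, C4}.
Closure of {C1, C3, C4}: C1 → C2, C4 applies, adding C2; C4 → C2, C5 applies, adding C5. So (C1, C3, C4)⁺ = {C1, C2, C3, C4, C5}.
This closure contains every attribute of R1, so R1 ∩ R2 → R1. The join is lossless.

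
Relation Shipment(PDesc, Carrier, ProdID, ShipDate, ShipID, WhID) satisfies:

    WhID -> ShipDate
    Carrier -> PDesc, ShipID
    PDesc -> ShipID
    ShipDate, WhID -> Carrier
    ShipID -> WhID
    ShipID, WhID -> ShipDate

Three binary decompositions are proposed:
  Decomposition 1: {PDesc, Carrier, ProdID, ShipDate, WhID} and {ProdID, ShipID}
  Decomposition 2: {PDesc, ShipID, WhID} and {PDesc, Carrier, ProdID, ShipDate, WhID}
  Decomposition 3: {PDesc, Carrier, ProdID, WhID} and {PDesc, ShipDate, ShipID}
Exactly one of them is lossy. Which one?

Decomposition 1

Decomposition 1: common = {ProdID}, closure = {ProdID} → lossy.
Decomposition 2: common = {PDesc, WhID}, closure = {PDesc, Carrier, ShipDate, ShipID, WhID} → lossless.
Decomposition 3: common = {PDesc}, closure = {PDesc, Carrier, ShipDate, ShipID, WhID} → lossless.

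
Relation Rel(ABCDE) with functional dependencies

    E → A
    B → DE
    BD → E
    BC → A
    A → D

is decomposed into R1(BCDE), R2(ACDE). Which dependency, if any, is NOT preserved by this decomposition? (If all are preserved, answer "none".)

none

E → A lies within R2.
B → DE lies within R1.
BD → E lies within R1.
BC → A: restricted closure across fragments reaches A.
A → D lies within R2.
Every dependency is enforceable on the fragments, so the decomposition is dependency-preserving.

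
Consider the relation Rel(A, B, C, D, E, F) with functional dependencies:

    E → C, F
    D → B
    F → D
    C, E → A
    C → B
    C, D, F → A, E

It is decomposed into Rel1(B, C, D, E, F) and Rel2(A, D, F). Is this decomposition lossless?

No

Common attributes: Rel1 ∩ Rel2 = {D, F}.
Closure of {D, F}: D → B applies, adding B. So (D, F)⁺ = {B, D, F}.
The closure contains neither all of Rel1 = {B, C, D, E, F} nor all of Rel2 = {A, D, F}, so the common attributes are not a superkey of either fragment. The join is lossy.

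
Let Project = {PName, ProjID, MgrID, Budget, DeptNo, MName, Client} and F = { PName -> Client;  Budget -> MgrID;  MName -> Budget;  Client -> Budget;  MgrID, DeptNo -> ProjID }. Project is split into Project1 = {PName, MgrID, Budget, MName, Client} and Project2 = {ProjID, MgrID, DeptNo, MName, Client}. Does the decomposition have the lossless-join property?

Common attributes: Project1 ∩ Project2 = {MgrID, MName, Client}.
Closure of {MgrID, MName, Client}: MName → Budget applies, adding Budget. So (MgrID, MName, Client)⁺ = {MgrID, Budget, MName, Client}.
The closure contains neither all of Project1 = {PName, MgrID, Budget, MName, Client} nor all of Project2 = {ProjID, MgrID, DeptNo, MName, Client}, so the common attributes are not a superkey of either fragment. The join is lossy.

No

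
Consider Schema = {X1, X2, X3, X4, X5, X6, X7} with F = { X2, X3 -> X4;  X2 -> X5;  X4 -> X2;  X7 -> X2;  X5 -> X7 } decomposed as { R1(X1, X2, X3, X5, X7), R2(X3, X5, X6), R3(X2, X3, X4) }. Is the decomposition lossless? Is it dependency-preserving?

lossy but dependency-preserving

Lossless test (chase): Rows 1 and 3 agree on X2, X3; apply X2, X3→X4 and equate their X4 entries. Rows 1 and 3 agree on X2; apply X2→X5 and equate their X5 entries. Rows 1 and 2 agree on X5; apply X5→X7 and equate their X7 entries. Rows 1 and 3 agree on X5; apply X5→X7 and equate their X7 entries. Rows 1 and 2 agree on X7; apply X7→X2 and equate their X2 entries. Rows 1 and 2 agree on X2, X3; apply X2, X3→X4 and equate their X4 entries. No row becomes fully distinguished — the join is lossy.
Dependency preservation: every FD's attributes lie within a single fragment, so each can be enforced locally — preserved.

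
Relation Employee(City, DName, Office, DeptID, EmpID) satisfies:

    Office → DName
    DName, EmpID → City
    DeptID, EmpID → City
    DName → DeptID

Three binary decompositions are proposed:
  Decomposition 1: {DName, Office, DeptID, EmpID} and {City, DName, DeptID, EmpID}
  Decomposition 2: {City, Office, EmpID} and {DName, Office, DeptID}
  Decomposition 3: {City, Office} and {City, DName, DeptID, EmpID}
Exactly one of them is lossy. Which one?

Decomposition 3

Decomposition 1: common = {DName, DeptID, EmpID}, closure = {City, DName, DeptID, EmpID} → lossless.
Decomposition 2: common = {Office}, closure = {DName, Office, DeptID} → lossless.
Decomposition 3: common = {City}, closure = {City} → lossy.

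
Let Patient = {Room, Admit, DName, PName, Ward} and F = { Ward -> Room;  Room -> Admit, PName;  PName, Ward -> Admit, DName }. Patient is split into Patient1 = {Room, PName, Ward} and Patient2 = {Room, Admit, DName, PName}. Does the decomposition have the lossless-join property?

Common attributes: Patient1 ∩ Patient2 = {Room, PName}.
Closure of {Room, PName}: Room → Admit, PName applies, adding Admit. So (Room, PName)⁺ = {Room, Admit, PName}.
The closure contains neither all of Patient1 = {Room, PName, Ward} nor all of Patient2 = {Room, Admit, DName, PName}, so the common attributes are not a superkey of either fragment. The join is lossy.

No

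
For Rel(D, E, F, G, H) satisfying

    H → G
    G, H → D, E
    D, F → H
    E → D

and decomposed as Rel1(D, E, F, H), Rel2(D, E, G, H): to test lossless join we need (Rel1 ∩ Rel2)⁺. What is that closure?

Rel1 ∩ Rel2 = {D, E, H}.
H → G applies, adding G
Closure: {D, E, G, H}.

D, E, G, H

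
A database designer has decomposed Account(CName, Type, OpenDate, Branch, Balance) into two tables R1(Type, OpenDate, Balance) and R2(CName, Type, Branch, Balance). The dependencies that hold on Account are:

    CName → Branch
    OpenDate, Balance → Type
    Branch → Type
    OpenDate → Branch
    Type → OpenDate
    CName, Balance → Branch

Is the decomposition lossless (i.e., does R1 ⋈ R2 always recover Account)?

Common attributes: R1 ∩ R2 = {Type, Balance}.
Closure of {Type, Balance}: Type → OpenDate applies, adding OpenDate; OpenDate → Branch applies, adding Branch. So (Type, Balance)⁺ = {Type, OpenDate, Branch, Balance}.
This closure contains every attribute of R1, so R1 ∩ R2 → R1. The join is lossless.

Yes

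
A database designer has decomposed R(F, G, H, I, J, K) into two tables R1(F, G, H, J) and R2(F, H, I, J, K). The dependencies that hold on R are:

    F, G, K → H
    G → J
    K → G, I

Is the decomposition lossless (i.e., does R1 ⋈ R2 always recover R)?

No

Common attributes: R1 ∩ R2 = {F, H, J}.
No dependency enlarges {F, H, J}, so (F, H, J)⁺ = {F, H, J}.
The closure contains neither all of R1 = {F, G, H, J} nor all of R2 = {F, H, I, J, K}, so the common attributes are not a superkey of either fragment. The join is lossy.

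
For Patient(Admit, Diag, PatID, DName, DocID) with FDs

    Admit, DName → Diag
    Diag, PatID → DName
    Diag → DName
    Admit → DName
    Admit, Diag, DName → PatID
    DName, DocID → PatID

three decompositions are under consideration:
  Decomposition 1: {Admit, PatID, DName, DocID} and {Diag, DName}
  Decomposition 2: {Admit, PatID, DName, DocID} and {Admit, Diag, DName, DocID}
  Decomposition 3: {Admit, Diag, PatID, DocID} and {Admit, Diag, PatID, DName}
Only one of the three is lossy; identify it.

Decomposition 1

Decomposition 1: common = {DName}, closure = {DName} → lossy.
Decomposition 2: common = {Admit, DName, DocID}, closure = {Admit, Diag, PatID, DName, DocID} → lossless.
Decomposition 3: common = {Admit, Diag, PatID}, closure = {Admit, Diag, PatID, DName} → lossless.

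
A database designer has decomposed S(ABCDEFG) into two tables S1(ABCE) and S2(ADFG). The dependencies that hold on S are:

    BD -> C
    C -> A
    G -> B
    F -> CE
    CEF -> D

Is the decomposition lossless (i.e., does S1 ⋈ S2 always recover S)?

Common attributes: S1 ∩ S2 = {A}.
No dependency enlarges {A}, so (A)⁺ = {A}.
The closure contains neither all of S1 = {ABCE} nor all of S2 = {ADFG}, so the common attributes are not a superkey of either fragment. The join is lossy.

No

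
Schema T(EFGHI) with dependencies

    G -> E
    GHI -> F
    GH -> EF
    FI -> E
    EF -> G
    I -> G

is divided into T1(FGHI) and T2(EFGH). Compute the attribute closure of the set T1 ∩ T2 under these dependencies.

EFGH

T1 ∩ T2 = {FGH}.
G → E applies, adding E
Closure: {EFGH}.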